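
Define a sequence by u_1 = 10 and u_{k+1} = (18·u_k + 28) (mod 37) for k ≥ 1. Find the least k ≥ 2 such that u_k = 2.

20

Computing terms: u_1 = 10, u_2 = 23, u_3 = 35, u_4 = 29, u_5 = 32, u_6 = 12, u_7 = 22, u_8 = 17, u_9 = 1, u_{10} = 9, u_{11} = 5, u_{12} = 7, u_{13} = 6, u_{14} = 25, u_{15} = 34, u_{16} = 11, u_{17} = 4, u_{18} = 26, u_{19} = 15, u_{20} = 2, u_{21} = 27, u_{22} = 33, u_{23} = 30, u_{24} = 13, u_{25} = 3, u_{26} = 8, u_{27} = 24, u_{28} = 16, u_{29} = 20, u_{30} = 18, u_{31} = 19, u_{32} = 0, u_{33} = 28, u_{34} = 14, u_{35} = 21, u_{36} = 36, u_{37} = 10.
The sequence repeats with period 36.
The value 2 first appears (with k ≥ 2) at u_{20}.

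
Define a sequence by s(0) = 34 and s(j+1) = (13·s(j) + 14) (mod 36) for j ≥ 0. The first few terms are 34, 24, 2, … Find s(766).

6

Listing terms: s(0) = 34, s(1) = 24, s(2) = 2, s(3) = 4, s(4) = 30, s(5) = 8, s(6) = 10, s(7) = 0, s(8) = 14, s(9) = 16, s(10) = 6, s(11) = 20, s(12) = 22, s(13) = 12, s(14) = 26, s(15) = 28, s(16) = 18, s(17) = 32, s(18) = 34.
Since s(18) = s(0) = 34, the sequence is periodic with period 18.
So s(766) = s(0 + ((766-0) mod 18)) = s(10) = 6.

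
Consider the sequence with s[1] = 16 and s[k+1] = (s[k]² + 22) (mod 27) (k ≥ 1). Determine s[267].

14

Listing terms: s[1] = 16; s[2] = 8; s[3] = 5; s[4] = 20; s[5] = 17; s[6] = 14; s[7] = 2; s[8] = 26; s[9] = 23; s[10] = 11; s[11] = 8.
Since s[11] = s[2] = 8, the sequence is eventually periodic: after a pre-period of length 1 it cycles with period 9.
For k ≥ 2, s[k] depends only on (k - 2) mod 9. (267 - 2) mod 9 = 4, so s[267] = s[6] = 14.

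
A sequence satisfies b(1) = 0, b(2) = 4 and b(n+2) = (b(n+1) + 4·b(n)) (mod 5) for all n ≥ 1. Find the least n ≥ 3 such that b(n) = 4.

Listing terms: b(1) = 0,  b(2) = 4,  b(3) = 4,  b(4) = 0,  b(5) = 1,  b(6) = 1,  b(7) = 0,  b(8) = 4.
Since (b(7), b(8)) = (b(1), b(2)) = (0, 4) (two consecutive terms determine the rest), the sequence is periodic with period 6.
The value 4 first appears (with n ≥ 3) at b(3).

3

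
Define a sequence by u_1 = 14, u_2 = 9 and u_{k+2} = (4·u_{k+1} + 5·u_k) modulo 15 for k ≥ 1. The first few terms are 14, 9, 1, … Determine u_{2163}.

1

Computing terms: u_1 = 14, u_2 = 9, u_3 = 1, u_4 = 4, u_5 = 6, u_6 = 14, u_7 = 11, u_8 = 9, u_9 = 1.
Since (u_8, u_9) = (u_2, u_3) = (9, 1) (two consecutive terms determine the rest), the sequence is eventually periodic: after a pre-period of length 1 it cycles with period 6.
For k ≥ 2, u_k depends only on (k - 2) mod 6. (2163 - 2) mod 6 = 1, so u_{2163} = u_3 = 1.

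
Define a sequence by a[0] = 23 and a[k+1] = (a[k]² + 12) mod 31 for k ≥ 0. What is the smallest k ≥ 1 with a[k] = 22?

Computing terms: a[0] = 23,  a[1] = 14,  a[2] = 22,  a[3] = 0,  a[4] = 12,  a[5] = 1,  a[6] = 13,  a[7] = 26,  a[8] = 6,  a[9] = 17,  a[10] = 22.
Since a[10] = a[2] = 22, the sequence is eventually periodic: after a pre-period of length 2 it cycles with period 8.
The value 22 first appears (with k ≥ 1) at a[2].

2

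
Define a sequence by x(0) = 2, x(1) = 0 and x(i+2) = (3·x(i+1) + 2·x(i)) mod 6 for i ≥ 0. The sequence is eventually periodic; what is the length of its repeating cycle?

4

Listing terms: x(0) = 2; x(1) = 0; x(2) = 4; x(3) = 0; x(4) = 2; x(5) = 0.
The sequence repeats with period 4.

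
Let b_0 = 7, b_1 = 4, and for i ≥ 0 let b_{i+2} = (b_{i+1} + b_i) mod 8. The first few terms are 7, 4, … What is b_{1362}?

3

We have b_0 = 7, b_1 = 4, b_2 = 3, b_3 = 7, b_4 = 2, b_5 = 1, b_6 = 3, b_7 = 4, b_8 = 7, b_9 = 3, b_{10} = 2, b_{11} = 5, b_{12} = 7, b_{13} = 4.
Since (b_{12}, b_{13}) = (b_0, b_1) = (7, 4) (two consecutive terms determine the rest), the sequence is periodic with period 12.
(1362 - 0) mod 12 = 6, so b_{1362} = b_6 = 3.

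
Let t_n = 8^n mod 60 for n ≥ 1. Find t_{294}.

Computing terms: t_1 = 8; t_2 = 4; t_3 = 32; t_4 = 16; t_5 = 8.
Since t_5 = t_1 = 8, the sequence is periodic with period 4.
(294 - 1) mod 4 = 1, so t_{294} = t_2 = 4.

4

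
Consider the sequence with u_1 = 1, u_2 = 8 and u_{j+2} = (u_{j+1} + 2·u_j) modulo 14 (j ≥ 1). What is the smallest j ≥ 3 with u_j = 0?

Computing terms: u_1 = 1, u_2 = 8, u_3 = 10, u_4 = 12, u_5 = 4, u_6 = 0, u_7 = 8, u_8 = 8, u_9 = 10.
Since (u_8, u_9) = (u_2, u_3) = (8, 10) (two consecutive terms determine the rest), the sequence is eventually periodic: after a pre-period of length 1 it cycles with period 6.
The value 0 first appears (with j ≥ 3) at u_6.

6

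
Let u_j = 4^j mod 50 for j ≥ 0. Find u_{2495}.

24

u_0 = 1; u_1 = 4; u_2 = 16; u_3 = 14; u_4 = 6; u_5 = 24; u_6 = 46; u_7 = 34; u_8 = 36; u_9 = 44; u_{10} = 26; u_{11} = 4.
Since u_{11} = u_1 = 4, the sequence is eventually periodic: after a pre-period of length 1 it cycles with period 10.
For j ≥ 1, u_j depends only on (j - 1) mod 10. (2495 - 1) mod 10 = 4, so u_{2495} = u_5 = 24.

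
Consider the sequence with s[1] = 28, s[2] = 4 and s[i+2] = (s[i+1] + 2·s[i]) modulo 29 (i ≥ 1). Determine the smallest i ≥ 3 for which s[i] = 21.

10

We have s[1] = 28,  s[2] = 4,  s[3] = 2,  s[4] = 10,  s[5] = 14,  s[6] = 5,  s[7] = 4,  s[8] = 14,  s[9] = 22,  s[10] = 21,  s[11] = 7,  s[12] = 20,  s[13] = 5,  s[14] = 16,  s[15] = 26,  s[16] = 0,  s[17] = 23,  s[18] = 23,  s[19] = 11,  s[20] = 28,  s[21] = 21,  s[22] = 19,  s[23] = 3,  s[24] = 12,  s[25] = 18,  s[26] = 13,  s[27] = 20,  s[28] = 17,  s[29] = 28,  s[30] = 4.
The sequence repeats with period 28.
The value 21 first appears (with i ≥ 3) at s[10].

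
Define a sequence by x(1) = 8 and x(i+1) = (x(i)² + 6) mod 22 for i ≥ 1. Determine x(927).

Listing terms: x(1) = 8; x(2) = 4; x(3) = 0; x(4) = 6; x(5) = 20; x(6) = 10; x(7) = 18; x(8) = 0.
Since x(8) = x(3) = 0, the sequence is eventually periodic: after a pre-period of length 2 it cycles with period 5.
For i ≥ 3, x(i) depends only on (i - 3) mod 5. (927 - 3) mod 5 = 4, so x(927) = x(7) = 18.

18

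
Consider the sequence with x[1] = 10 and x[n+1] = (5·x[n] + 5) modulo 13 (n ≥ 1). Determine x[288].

x[1] = 10; x[2] = 3; x[3] = 7; x[4] = 1; x[5] = 10.
Since x[5] = x[1] = 10, the sequence is periodic with period 4.
(288 - 1) mod 4 = 3, so x[288] = x[4] = 1.

1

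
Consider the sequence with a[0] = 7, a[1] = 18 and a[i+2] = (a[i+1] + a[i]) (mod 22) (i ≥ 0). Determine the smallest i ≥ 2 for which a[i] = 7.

8

We have a[0] = 7,  a[1] = 18,  a[2] = 3,  a[3] = 21,  a[4] = 2,  a[5] = 1,  a[6] = 3,  a[7] = 4,  a[8] = 7,  a[9] = 11,  a[10] = 18,  a[11] = 7,  a[12] = 3,  a[13] = 10,  a[14] = 13,  a[15] = 1,  a[16] = 14,  a[17] = 15,  a[18] = 7,  a[19] = 0,  a[20] = 7,  a[21] = 7,  a[22] = 14,  a[23] = 21,  a[24] = 13,  a[25] = 12,  a[26] = 3,  a[27] = 15,  a[28] = 18,  a[29] = 11,  a[30] = 7,  a[31] = 18.
The sequence repeats with period 30.
The value 7 first appears (with i ≥ 2) at a[8].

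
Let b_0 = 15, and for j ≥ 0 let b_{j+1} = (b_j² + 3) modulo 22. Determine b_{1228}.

We have b_0 = 15, b_1 = 8, b_2 = 1, b_3 = 4, b_4 = 19, b_5 = 12, b_6 = 15.
Since b_6 = b_0 = 15, the sequence is periodic with period 6.
So b_{1228} = b_{0 + ((1228-0) mod 6)} = b_4 = 19.

19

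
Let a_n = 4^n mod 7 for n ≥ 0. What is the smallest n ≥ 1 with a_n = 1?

3

We have a_0 = 1, a_1 = 4, a_2 = 2, a_3 = 1.
Since a_3 = a_0 = 1, the sequence is periodic with period 3.
The value 1 next appears (with n ≥ 1) at a_3.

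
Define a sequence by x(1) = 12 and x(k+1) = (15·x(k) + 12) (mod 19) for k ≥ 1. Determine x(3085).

Computing terms: x(1) = 12; x(2) = 2; x(3) = 4; x(4) = 15; x(5) = 9; x(6) = 14; x(7) = 13; x(8) = 17; x(9) = 1; x(10) = 8; x(11) = 18; x(12) = 16; x(13) = 5; x(14) = 11; x(15) = 6; x(16) = 7; x(17) = 3; x(18) = 0; x(19) = 12.
Since x(19) = x(1) = 12, the sequence is periodic with period 18.
(3085 - 1) mod 18 = 6, so x(3085) = x(7) = 13.

13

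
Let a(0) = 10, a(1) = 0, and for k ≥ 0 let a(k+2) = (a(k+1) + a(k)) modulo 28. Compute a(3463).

24

Computing terms: a(0) = 10, a(1) = 0, a(2) = 10, a(3) = 10, a(4) = 20, a(5) = 2, a(6) = 22, a(7) = 24, a(8) = 18, a(9) = 14, a(10) = 4, a(11) = 18, a(12) = 22, a(13) = 12, a(14) = 6, a(15) = 18, a(16) = 24, a(17) = 14, a(18) = 10, a(19) = 24, a(20) = 6, a(21) = 2, a(22) = 8, a(23) = 10, a(24) = 18, a(25) = 0, a(26) = 18, a(27) = 18, a(28) = 8, a(29) = 26, a(30) = 6, a(31) = 4, a(32) = 10, a(33) = 14, a(34) = 24, a(35) = 10, a(36) = 6, a(37) = 16, a(38) = 22, a(39) = 10, a(40) = 4, a(41) = 14, a(42) = 18, a(43) = 4, a(44) = 22, a(45) = 26, a(46) = 20, a(47) = 18, a(48) = 10, a(49) = 0.
Since (a(48), a(49)) = (a(0), a(1)) = (10, 0) (two consecutive terms determine the rest), the sequence is periodic with period 48.
So a(3463) = a(0 + ((3463-0) mod 48)) = a(7) = 24.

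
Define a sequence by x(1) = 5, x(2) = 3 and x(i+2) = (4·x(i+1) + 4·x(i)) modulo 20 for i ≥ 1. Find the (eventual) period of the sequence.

3

Computing terms: x(1) = 5, x(2) = 3, x(3) = 12, x(4) = 0, x(5) = 8, x(6) = 12, x(7) = 0.
Since (x(6), x(7)) = (x(3), x(4)) = (12, 0) (two consecutive terms determine the rest), the sequence is eventually periodic: after a pre-period of length 2 it cycles with period 3.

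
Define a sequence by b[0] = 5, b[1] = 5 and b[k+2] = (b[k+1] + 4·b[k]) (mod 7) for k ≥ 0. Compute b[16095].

Computing terms: b[0] = 5,  b[1] = 5,  b[2] = 4,  b[3] = 3,  b[4] = 5,  b[5] = 3,  b[6] = 2,  b[7] = 0,  b[8] = 1,  b[9] = 1,  b[10] = 5,  b[11] = 2,  b[12] = 1,  b[13] = 2,  b[14] = 6,  b[15] = 0,  b[16] = 3,  b[17] = 3,  b[18] = 1,  b[19] = 6,  b[20] = 3,  b[21] = 6,  b[22] = 4,  b[23] = 0,  b[24] = 2,  b[25] = 2,  b[26] = 3,  b[27] = 4,  b[28] = 2,  b[29] = 4,  b[30] = 5,  b[31] = 0,  b[32] = 6,  b[33] = 6,  b[34] = 2,  b[35] = 5,  b[36] = 6,  b[37] = 5,  b[38] = 1,  b[39] = 0,  b[40] = 4,  b[41] = 4,  b[42] = 6,  b[43] = 1,  b[44] = 4,  b[45] = 1,  b[46] = 3,  b[47] = 0,  b[48] = 5,  b[49] = 5.
The sequence repeats with period 48.
So b[16095] = b[0 + ((16095-0) mod 48)] = b[15] = 0.

0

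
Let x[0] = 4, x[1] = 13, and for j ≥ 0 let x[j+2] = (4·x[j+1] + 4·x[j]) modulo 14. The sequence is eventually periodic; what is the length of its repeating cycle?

6

Listing terms: x[0] = 4, x[1] = 13, x[2] = 12, x[3] = 2, x[4] = 0, x[5] = 8, x[6] = 4, x[7] = 6, x[8] = 12, x[9] = 2.
Since (x[8], x[9]) = (x[2], x[3]) = (12, 2) (two consecutive terms determine the rest), the sequence is eventually periodic: after a pre-period of length 2 it cycles with period 6.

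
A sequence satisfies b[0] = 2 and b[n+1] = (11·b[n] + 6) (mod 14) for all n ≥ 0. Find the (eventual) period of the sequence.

3

Computing terms: b[0] = 2,  b[1] = 0,  b[2] = 6,  b[3] = 2.
Since b[3] = b[0] = 2, the sequence is periodic with period 3.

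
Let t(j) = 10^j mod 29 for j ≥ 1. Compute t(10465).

12

We have t(1) = 10; t(2) = 13; t(3) = 14; t(4) = 24; t(5) = 8; t(6) = 22; t(7) = 17; t(8) = 25; t(9) = 18; t(10) = 6; t(11) = 2; t(12) = 20; t(13) = 26; t(14) = 28; t(15) = 19; t(16) = 16; t(17) = 15; t(18) = 5; t(19) = 21; t(20) = 7; t(21) = 12; t(22) = 4; t(23) = 11; t(24) = 23; t(25) = 27; t(26) = 9; t(27) = 3; t(28) = 1; t(29) = 10.
Since t(29) = t(1) = 10, the sequence is periodic with period 28.
(10465 - 1) mod 28 = 20, so t(10465) = t(21) = 12.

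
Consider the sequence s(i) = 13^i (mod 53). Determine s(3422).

Computing terms: s(1) = 13,  s(2) = 10,  s(3) = 24,  s(4) = 47,  s(5) = 28,  s(6) = 46,  s(7) = 15,  s(8) = 36,  s(9) = 44,  s(10) = 42,  s(11) = 16,  s(12) = 49,  s(13) = 1,  s(14) = 13.
Since s(14) = s(1) = 13, the sequence is periodic with period 13.
So s(3422) = s(1 + ((3422-1) mod 13)) = s(3) = 24.

24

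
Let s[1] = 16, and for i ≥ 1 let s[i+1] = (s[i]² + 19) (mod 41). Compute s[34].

15

s[1] = 16, s[2] = 29, s[3] = 40, s[4] = 20, s[5] = 9, s[6] = 18, s[7] = 15, s[8] = 39, s[9] = 23, s[10] = 15.
Since s[10] = s[7] = 15, the sequence is eventually periodic: after a pre-period of length 6 it cycles with period 3.
For i ≥ 7, s[i] depends only on (i - 7) mod 3. (34 - 7) mod 3 = 0, so s[34] = s[7] = 15.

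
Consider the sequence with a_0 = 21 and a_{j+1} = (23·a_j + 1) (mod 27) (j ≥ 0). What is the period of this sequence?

a_0 = 21,  a_1 = 25,  a_2 = 9,  a_3 = 19,  a_4 = 6,  a_5 = 4,  a_6 = 12,  a_7 = 7,  a_8 = 0,  a_9 = 1,  a_{10} = 24,  a_{11} = 13,  a_{12} = 3,  a_{13} = 16,  a_{14} = 18,  a_{15} = 10,  a_{16} = 15,  a_{17} = 22,  a_{18} = 21.
The sequence repeats with period 18.

18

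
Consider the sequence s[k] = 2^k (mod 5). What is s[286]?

4

We have s[0] = 1; s[1] = 2; s[2] = 4; s[3] = 3; s[4] = 1.
The sequence repeats with period 4.
(286 - 0) mod 4 = 2, so s[286] = s[2] = 4.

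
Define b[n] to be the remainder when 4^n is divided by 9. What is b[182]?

We have b[1] = 4,  b[2] = 7,  b[3] = 1,  b[4] = 4.
Since b[4] = b[1] = 4, the sequence is periodic with period 3.
So b[182] = b[1 + ((182-1) mod 3)] = b[2] = 7.

7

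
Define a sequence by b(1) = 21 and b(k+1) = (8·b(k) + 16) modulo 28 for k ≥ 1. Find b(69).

Computing terms: b(1) = 21,  b(2) = 16,  b(3) = 4,  b(4) = 20,  b(5) = 8,  b(6) = 24,  b(7) = 12,  b(8) = 0,  b(9) = 16.
Since b(9) = b(2) = 16, the sequence is eventually periodic: after a pre-period of length 1 it cycles with period 7.
For k ≥ 2, b(k) depends only on (k - 2) mod 7. (69 - 2) mod 7 = 4, so b(69) = b(6) = 24.

24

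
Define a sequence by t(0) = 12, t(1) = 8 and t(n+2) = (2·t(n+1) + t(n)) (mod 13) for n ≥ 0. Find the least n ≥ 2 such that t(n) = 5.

15

Computing terms: t(0) = 12,  t(1) = 8,  t(2) = 2,  t(3) = 12,  t(4) = 0,  t(5) = 12,  t(6) = 11,  t(7) = 8,  t(8) = 1,  t(9) = 10,  t(10) = 8,  t(11) = 0,  t(12) = 8,  t(13) = 3,  t(14) = 1,  t(15) = 5,  t(16) = 11,  t(17) = 1,  t(18) = 0,  t(19) = 1,  t(20) = 2,  t(21) = 5,  t(22) = 12,  t(23) = 3,  t(24) = 5,  t(25) = 0,  t(26) = 5,  t(27) = 10,  t(28) = 12,  t(29) = 8.
Since (t(28), t(29)) = (t(0), t(1)) = (12, 8) (two consecutive terms determine the rest), the sequence is periodic with period 28.
The value 5 first appears (with n ≥ 2) at t(15).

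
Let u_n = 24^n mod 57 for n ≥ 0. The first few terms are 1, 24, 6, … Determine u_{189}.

Computing terms: u_0 = 1,  u_1 = 24,  u_2 = 6,  u_3 = 30,  u_4 = 36,  u_5 = 9,  u_6 = 45,  u_7 = 54,  u_8 = 42,  u_9 = 39,  u_{10} = 24.
Since u_{10} = u_1 = 24, the sequence is eventually periodic: after a pre-period of length 1 it cycles with period 9.
For n ≥ 1, u_n depends only on (n - 1) mod 9. (189 - 1) mod 9 = 8, so u_{189} = u_9 = 39.

39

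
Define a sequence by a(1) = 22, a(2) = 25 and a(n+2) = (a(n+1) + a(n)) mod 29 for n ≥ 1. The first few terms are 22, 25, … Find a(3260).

13

a(1) = 22, a(2) = 25, a(3) = 18, a(4) = 14, a(5) = 3, a(6) = 17, a(7) = 20, a(8) = 8, a(9) = 28, a(10) = 7, a(11) = 6, a(12) = 13, a(13) = 19, a(14) = 3, a(15) = 22, a(16) = 25.
Since (a(15), a(16)) = (a(1), a(2)) = (22, 25) (two consecutive terms determine the rest), the sequence is periodic with period 14.
(3260 - 1) mod 14 = 11, so a(3260) = a(12) = 13.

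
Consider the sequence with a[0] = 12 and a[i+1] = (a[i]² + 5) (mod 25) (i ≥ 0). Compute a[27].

16

a[0] = 12; a[1] = 24; a[2] = 6; a[3] = 16; a[4] = 11; a[5] = 1; a[6] = 6.
Since a[6] = a[2] = 6, the sequence is eventually periodic: after a pre-period of length 2 it cycles with period 4.
For i ≥ 2, a[i] depends only on (i - 2) mod 4. (27 - 2) mod 4 = 1, so a[27] = a[3] = 16.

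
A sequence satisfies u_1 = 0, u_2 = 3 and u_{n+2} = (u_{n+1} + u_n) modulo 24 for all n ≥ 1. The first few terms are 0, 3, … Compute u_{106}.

6

Listing terms: u_1 = 0,  u_2 = 3,  u_3 = 3,  u_4 = 6,  u_5 = 9,  u_6 = 15,  u_7 = 0,  u_8 = 15,  u_9 = 15,  u_{10} = 6,  u_{11} = 21,  u_{12} = 3,  u_{13} = 0,  u_{14} = 3.
The sequence repeats with period 12.
So u_{106} = u_{1 + ((106-1) mod 12)} = u_{10} = 6.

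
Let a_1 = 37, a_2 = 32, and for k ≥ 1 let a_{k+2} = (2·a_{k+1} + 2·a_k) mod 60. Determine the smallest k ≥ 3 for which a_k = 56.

We have a_1 = 37, a_2 = 32, a_3 = 18, a_4 = 40, a_5 = 56, a_6 = 12, a_7 = 16, a_8 = 56, a_9 = 24, a_{10} = 40, a_{11} = 8, a_{12} = 36, a_{13} = 28, a_{14} = 8, a_{15} = 12, a_{16} = 40, a_{17} = 44, a_{18} = 48, a_{19} = 4, a_{20} = 44, a_{21} = 36, a_{22} = 40, a_{23} = 32, a_{24} = 24, a_{25} = 52, a_{26} = 32, a_{27} = 48, a_{28} = 40, a_{29} = 56.
Since (a_{28}, a_{29}) = (a_4, a_5) = (40, 56) (two consecutive terms determine the rest), the sequence is eventually periodic: after a pre-period of length 3 it cycles with period 24.
The value 56 first appears (with k ≥ 3) at a_5.

5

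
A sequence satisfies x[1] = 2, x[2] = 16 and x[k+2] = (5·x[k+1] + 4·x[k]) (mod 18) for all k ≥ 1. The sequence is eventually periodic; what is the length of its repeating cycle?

24

Listing terms: x[1] = 2,  x[2] = 16,  x[3] = 16,  x[4] = 0,  x[5] = 10,  x[6] = 14,  x[7] = 2,  x[8] = 12,  x[9] = 14,  x[10] = 10,  x[11] = 16,  x[12] = 12,  x[13] = 16,  x[14] = 2,  x[15] = 2,  x[16] = 0,  x[17] = 8,  x[18] = 4,  x[19] = 16,  x[20] = 6,  x[21] = 4,  x[22] = 8,  x[23] = 2,  x[24] = 6,  x[25] = 2,  x[26] = 16.
Since (x[25], x[26]) = (x[1], x[2]) = (2, 16) (two consecutive terms determine the rest), the sequence is periodic with period 24.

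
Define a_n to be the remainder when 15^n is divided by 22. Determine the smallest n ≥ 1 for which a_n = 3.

We have a_0 = 1; a_1 = 15; a_2 = 5; a_3 = 9; a_4 = 3; a_5 = 1.
The sequence repeats with period 5.
The value 3 first appears (with n ≥ 1) at a_4.

4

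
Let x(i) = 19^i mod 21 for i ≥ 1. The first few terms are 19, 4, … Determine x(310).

16

Listing terms: x(1) = 19,  x(2) = 4,  x(3) = 13,  x(4) = 16,  x(5) = 10,  x(6) = 1,  x(7) = 19.
Since x(7) = x(1) = 19, the sequence is periodic with period 6.
(310 - 1) mod 6 = 3, so x(310) = x(4) = 16.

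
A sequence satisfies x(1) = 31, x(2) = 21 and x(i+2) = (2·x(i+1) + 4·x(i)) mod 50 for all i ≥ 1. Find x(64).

We have x(1) = 31; x(2) = 21; x(3) = 16; x(4) = 16; x(5) = 46; x(6) = 6; x(7) = 46; x(8) = 16; x(9) = 16.
Since (x(8), x(9)) = (x(3), x(4)) = (16, 16) (two consecutive terms determine the rest), the sequence is eventually periodic: after a pre-period of length 2 it cycles with period 5.
For i ≥ 3, x(i) depends only on (i - 3) mod 5. (64 - 3) mod 5 = 1, so x(64) = x(4) = 16.

16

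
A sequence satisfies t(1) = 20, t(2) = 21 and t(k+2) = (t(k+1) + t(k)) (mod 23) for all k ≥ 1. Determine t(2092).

Computing terms: t(1) = 20; t(2) = 21; t(3) = 18; t(4) = 16; t(5) = 11; t(6) = 4; t(7) = 15; t(8) = 19; t(9) = 11; t(10) = 7; t(11) = 18; t(12) = 2; t(13) = 20; t(14) = 22; t(15) = 19; t(16) = 18; t(17) = 14; t(18) = 9; t(19) = 0; t(20) = 9; t(21) = 9; t(22) = 18; t(23) = 4; t(24) = 22; t(25) = 3; t(26) = 2; t(27) = 5; t(28) = 7; t(29) = 12; t(30) = 19; t(31) = 8; t(32) = 4; t(33) = 12; t(34) = 16; t(35) = 5; t(36) = 21; t(37) = 3; t(38) = 1; t(39) = 4; t(40) = 5; t(41) = 9; t(42) = 14; t(43) = 0; t(44) = 14; t(45) = 14; t(46) = 5; t(47) = 19; t(48) = 1; t(49) = 20; t(50) = 21.
The sequence repeats with period 48.
(2092 - 1) mod 48 = 27, so t(2092) = t(28) = 7.

7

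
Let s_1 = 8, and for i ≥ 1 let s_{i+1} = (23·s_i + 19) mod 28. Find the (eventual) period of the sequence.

6

We have s_1 = 8, s_2 = 7, s_3 = 12, s_4 = 15, s_5 = 0, s_6 = 19, s_7 = 8.
The sequence repeats with period 6.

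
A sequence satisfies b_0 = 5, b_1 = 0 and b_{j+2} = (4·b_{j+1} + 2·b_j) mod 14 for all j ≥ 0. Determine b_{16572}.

4

Listing terms: b_0 = 5; b_1 = 0; b_2 = 10; b_3 = 12; b_4 = 12; b_5 = 2; b_6 = 4; b_7 = 6; b_8 = 4; b_9 = 0; b_{10} = 8; b_{11} = 4; b_{12} = 4; b_{13} = 10; b_{14} = 6; b_{15} = 2; b_{16} = 6; b_{17} = 0; b_{18} = 12; b_{19} = 6; b_{20} = 6; b_{21} = 8; b_{22} = 2; b_{23} = 10; b_{24} = 2; b_{25} = 0; b_{26} = 4; b_{27} = 2; b_{28} = 2; b_{29} = 12; b_{30} = 10; b_{31} = 8; b_{32} = 10; b_{33} = 0; b_{34} = 6; b_{35} = 10; b_{36} = 10; b_{37} = 4; b_{38} = 8; b_{39} = 12; b_{40} = 8; b_{41} = 0; b_{42} = 2; b_{43} = 8; b_{44} = 8; b_{45} = 6; b_{46} = 12; b_{47} = 4; b_{48} = 12; b_{49} = 0; b_{50} = 10.
Since (b_{49}, b_{50}) = (b_1, b_2) = (0, 10) (two consecutive terms determine the rest), the sequence is eventually periodic: after a pre-period of length 1 it cycles with period 48.
For j ≥ 1, b_j depends only on (j - 1) mod 48. (16572 - 1) mod 48 = 11, so b_{16572} = b_{12} = 4.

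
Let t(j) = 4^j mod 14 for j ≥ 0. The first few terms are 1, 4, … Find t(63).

Listing terms: t(0) = 1; t(1) = 4; t(2) = 2; t(3) = 8; t(4) = 4.
Since t(4) = t(1) = 4, the sequence is eventually periodic: after a pre-period of length 1 it cycles with period 3.
For j ≥ 1, t(j) depends only on (j - 1) mod 3. (63 - 1) mod 3 = 2, so t(63) = t(3) = 8.

8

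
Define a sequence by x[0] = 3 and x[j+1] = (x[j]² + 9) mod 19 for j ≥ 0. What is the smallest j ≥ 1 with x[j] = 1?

Listing terms: x[0] = 3; x[1] = 18; x[2] = 10; x[3] = 14; x[4] = 15; x[5] = 6; x[6] = 7; x[7] = 1; x[8] = 10.
Since x[8] = x[2] = 10, the sequence is eventually periodic: after a pre-period of length 2 it cycles with period 6.
The value 1 first appears (with j ≥ 1) at x[7].

7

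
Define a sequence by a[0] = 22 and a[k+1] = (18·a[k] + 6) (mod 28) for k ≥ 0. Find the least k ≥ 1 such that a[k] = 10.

Computing terms: a[0] = 22,  a[1] = 10,  a[2] = 18,  a[3] = 22.
The sequence repeats with period 3.
The value 10 first appears (with k ≥ 1) at a[1].

1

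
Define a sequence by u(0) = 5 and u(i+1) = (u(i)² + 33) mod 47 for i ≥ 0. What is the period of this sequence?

Listing terms: u(0) = 5; u(1) = 11; u(2) = 13; u(3) = 14; u(4) = 41; u(5) = 22; u(6) = 0; u(7) = 33; u(8) = 41.
Since u(8) = u(4) = 41, the sequence is eventually periodic: after a pre-period of length 4 it cycles with period 4.

4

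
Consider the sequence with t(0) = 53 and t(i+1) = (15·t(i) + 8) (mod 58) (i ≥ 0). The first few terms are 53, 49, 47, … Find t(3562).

Computing terms: t(0) = 53; t(1) = 49; t(2) = 47; t(3) = 17; t(4) = 31; t(5) = 9; t(6) = 27; t(7) = 7; t(8) = 55; t(9) = 21; t(10) = 33; t(11) = 39; t(12) = 13; t(13) = 29; t(14) = 37; t(15) = 41; t(16) = 43; t(17) = 15; t(18) = 1; t(19) = 23; t(20) = 5; t(21) = 25; t(22) = 35; t(23) = 11; t(24) = 57; t(25) = 51; t(26) = 19; t(27) = 3; t(28) = 53.
The sequence repeats with period 28.
So t(3562) = t(0 + ((3562-0) mod 28)) = t(6) = 27.

27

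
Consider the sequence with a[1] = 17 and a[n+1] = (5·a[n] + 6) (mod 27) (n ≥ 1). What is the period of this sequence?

Computing terms: a[1] = 17,  a[2] = 10,  a[3] = 2,  a[4] = 16,  a[5] = 5,  a[6] = 4,  a[7] = 26,  a[8] = 1,  a[9] = 11,  a[10] = 7,  a[11] = 14,  a[12] = 22,  a[13] = 8,  a[14] = 19,  a[15] = 20,  a[16] = 25,  a[17] = 23,  a[18] = 13,  a[19] = 17.
Since a[19] = a[1] = 17, the sequence is periodic with period 18.

18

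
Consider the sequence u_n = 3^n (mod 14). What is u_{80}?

u_0 = 1; u_1 = 3; u_2 = 9; u_3 = 13; u_4 = 11; u_5 = 5; u_6 = 1.
Since u_6 = u_0 = 1, the sequence is periodic with period 6.
(80 - 0) mod 6 = 2, so u_{80} = u_2 = 9.

9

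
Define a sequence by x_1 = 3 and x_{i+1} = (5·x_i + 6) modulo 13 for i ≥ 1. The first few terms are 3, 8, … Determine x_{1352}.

We have x_1 = 3; x_2 = 8; x_3 = 7; x_4 = 2; x_5 = 3.
Since x_5 = x_1 = 3, the sequence is periodic with period 4.
(1352 - 1) mod 4 = 3, so x_{1352} = x_4 = 2.

2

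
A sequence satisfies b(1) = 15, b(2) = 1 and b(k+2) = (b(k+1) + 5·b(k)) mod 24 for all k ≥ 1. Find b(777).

4

We have b(1) = 15, b(2) = 1, b(3) = 4, b(4) = 9, b(5) = 5, b(6) = 2, b(7) = 3, b(8) = 13, b(9) = 4, b(10) = 21, b(11) = 17, b(12) = 2, b(13) = 15, b(14) = 1.
The sequence repeats with period 12.
So b(777) = b(1 + ((777-1) mod 12)) = b(9) = 4.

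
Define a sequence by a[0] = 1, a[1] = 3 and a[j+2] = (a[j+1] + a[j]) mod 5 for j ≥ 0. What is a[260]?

1

a[0] = 1,  a[1] = 3,  a[2] = 4,  a[3] = 2,  a[4] = 1,  a[5] = 3.
The sequence repeats with period 4.
(260 - 0) mod 4 = 0, so a[260] = a[0] = 1.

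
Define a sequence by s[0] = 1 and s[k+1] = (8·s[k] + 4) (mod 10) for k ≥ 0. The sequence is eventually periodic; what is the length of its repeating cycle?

4

s[0] = 1; s[1] = 2; s[2] = 0; s[3] = 4; s[4] = 6; s[5] = 2.
Since s[5] = s[1] = 2, the sequence is eventually periodic: after a pre-period of length 1 it cycles with period 4.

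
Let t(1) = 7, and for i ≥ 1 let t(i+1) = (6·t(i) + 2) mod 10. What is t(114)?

Listing terms: t(1) = 7, t(2) = 4, t(3) = 6, t(4) = 8, t(5) = 0, t(6) = 2, t(7) = 4.
Since t(7) = t(2) = 4, the sequence is eventually periodic: after a pre-period of length 1 it cycles with period 5.
For i ≥ 2, t(i) depends only on (i - 2) mod 5. (114 - 2) mod 5 = 2, so t(114) = t(4) = 8.

8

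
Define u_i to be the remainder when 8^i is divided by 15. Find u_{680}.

Computing terms: u_1 = 8, u_2 = 4, u_3 = 2, u_4 = 1, u_5 = 8.
The sequence repeats with period 4.
(680 - 1) mod 4 = 3, so u_{680} = u_4 = 1.

1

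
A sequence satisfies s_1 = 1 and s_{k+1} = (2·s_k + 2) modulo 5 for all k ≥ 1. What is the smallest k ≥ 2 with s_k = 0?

Computing terms: s_1 = 1, s_2 = 4, s_3 = 0, s_4 = 2, s_5 = 1.
The sequence repeats with period 4.
The value 0 first appears (with k ≥ 2) at s_3.

3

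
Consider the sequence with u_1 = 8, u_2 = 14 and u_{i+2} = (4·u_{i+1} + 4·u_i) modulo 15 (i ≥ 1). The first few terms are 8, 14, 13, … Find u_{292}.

3

Computing terms: u_1 = 8,  u_2 = 14,  u_3 = 13,  u_4 = 3,  u_5 = 4,  u_6 = 13,  u_7 = 8,  u_8 = 9,  u_9 = 8,  u_{10} = 8,  u_{11} = 4,  u_{12} = 3,  u_{13} = 13,  u_{14} = 4,  u_{15} = 8,  u_{16} = 3,  u_{17} = 14,  u_{18} = 8,  u_{19} = 13,  u_{20} = 9,  u_{21} = 13,  u_{22} = 13,  u_{23} = 14,  u_{24} = 3,  u_{25} = 8,  u_{26} = 14.
The sequence repeats with period 24.
So u_{292} = u_{1 + ((292-1) mod 24)} = u_4 = 3.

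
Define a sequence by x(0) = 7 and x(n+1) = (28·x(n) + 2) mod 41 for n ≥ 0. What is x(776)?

24

Listing terms: x(0) = 7,  x(1) = 34,  x(2) = 11,  x(3) = 23,  x(4) = 31,  x(5) = 9,  x(6) = 8,  x(7) = 21,  x(8) = 16,  x(9) = 40,  x(10) = 15,  x(11) = 12,  x(12) = 10,  x(13) = 36,  x(14) = 26,  x(15) = 33,  x(16) = 24,  x(17) = 18,  x(18) = 14,  x(19) = 25,  x(20) = 5,  x(21) = 19,  x(22) = 1,  x(23) = 30,  x(24) = 22,  x(25) = 3,  x(26) = 4,  x(27) = 32,  x(28) = 37,  x(29) = 13,  x(30) = 38,  x(31) = 0,  x(32) = 2,  x(33) = 17,  x(34) = 27,  x(35) = 20,  x(36) = 29,  x(37) = 35,  x(38) = 39,  x(39) = 28,  x(40) = 7.
The sequence repeats with period 40.
So x(776) = x(0 + ((776-0) mod 40)) = x(16) = 24.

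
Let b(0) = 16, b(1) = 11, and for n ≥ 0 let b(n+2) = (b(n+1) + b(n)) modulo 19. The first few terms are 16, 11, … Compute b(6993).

Listing terms: b(0) = 16, b(1) = 11, b(2) = 8, b(3) = 0, b(4) = 8, b(5) = 8, b(6) = 16, b(7) = 5, b(8) = 2, b(9) = 7, b(10) = 9, b(11) = 16, b(12) = 6, b(13) = 3, b(14) = 9, b(15) = 12, b(16) = 2, b(17) = 14, b(18) = 16, b(19) = 11.
Since (b(18), b(19)) = (b(0), b(1)) = (16, 11) (two consecutive terms determine the rest), the sequence is periodic with period 18.
So b(6993) = b(0 + ((6993-0) mod 18)) = b(9) = 7.

7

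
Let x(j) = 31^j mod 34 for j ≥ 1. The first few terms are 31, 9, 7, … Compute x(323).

7

Computing terms: x(1) = 31; x(2) = 9; x(3) = 7; x(4) = 13; x(5) = 29; x(6) = 15; x(7) = 23; x(8) = 33; x(9) = 3; x(10) = 25; x(11) = 27; x(12) = 21; x(13) = 5; x(14) = 19; x(15) = 11; x(16) = 1; x(17) = 31.
The sequence repeats with period 16.
(323 - 1) mod 16 = 2, so x(323) = x(3) = 7.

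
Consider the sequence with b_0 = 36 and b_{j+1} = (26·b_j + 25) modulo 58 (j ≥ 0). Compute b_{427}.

19

We have b_0 = 36,  b_1 = 33,  b_2 = 13,  b_3 = 15,  b_4 = 9,  b_5 = 27,  b_6 = 31,  b_7 = 19,  b_8 = 55,  b_9 = 5,  b_{10} = 39,  b_{11} = 53,  b_{12} = 11,  b_{13} = 21,  b_{14} = 49,  b_{15} = 23,  b_{16} = 43,  b_{17} = 41,  b_{18} = 47,  b_{19} = 29,  b_{20} = 25,  b_{21} = 37,  b_{22} = 1,  b_{23} = 51,  b_{24} = 17,  b_{25} = 3,  b_{26} = 45,  b_{27} = 35,  b_{28} = 7,  b_{29} = 33.
Since b_{29} = b_1 = 33, the sequence is eventually periodic: after a pre-period of length 1 it cycles with period 28.
For j ≥ 1, b_j depends only on (j - 1) mod 28. (427 - 1) mod 28 = 6, so b_{427} = b_7 = 19.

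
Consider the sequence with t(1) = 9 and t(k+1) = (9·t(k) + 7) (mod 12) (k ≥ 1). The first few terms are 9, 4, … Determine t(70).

Computing terms: t(1) = 9; t(2) = 4; t(3) = 7; t(4) = 10; t(5) = 1; t(6) = 4.
Since t(6) = t(2) = 4, the sequence is eventually periodic: after a pre-period of length 1 it cycles with period 4.
For k ≥ 2, t(k) depends only on (k - 2) mod 4. (70 - 2) mod 4 = 0, so t(70) = t(2) = 4.

4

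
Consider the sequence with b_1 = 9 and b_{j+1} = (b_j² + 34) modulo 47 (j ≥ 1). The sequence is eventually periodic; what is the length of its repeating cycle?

6

Listing terms: b_1 = 9,  b_2 = 21,  b_3 = 5,  b_4 = 12,  b_5 = 37,  b_6 = 40,  b_7 = 36,  b_8 = 14,  b_9 = 42,  b_{10} = 12.
Since b_{10} = b_4 = 12, the sequence is eventually periodic: after a pre-period of length 3 it cycles with period 6.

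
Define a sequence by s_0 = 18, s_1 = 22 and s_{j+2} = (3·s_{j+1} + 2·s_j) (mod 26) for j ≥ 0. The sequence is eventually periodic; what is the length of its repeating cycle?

Listing terms: s_0 = 18; s_1 = 22; s_2 = 24; s_3 = 12; s_4 = 6; s_5 = 16; s_6 = 8; s_7 = 4; s_8 = 2; s_9 = 14; s_{10} = 20; s_{11} = 10; s_{12} = 18; s_{13} = 22.
The sequence repeats with period 12.

12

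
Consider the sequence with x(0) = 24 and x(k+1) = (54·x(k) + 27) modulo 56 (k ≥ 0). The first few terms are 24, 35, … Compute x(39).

x(0) = 24, x(1) = 35, x(2) = 13, x(3) = 1, x(4) = 25, x(5) = 33, x(6) = 17, x(7) = 49, x(8) = 41, x(9) = 1.
Since x(9) = x(3) = 1, the sequence is eventually periodic: after a pre-period of length 3 it cycles with period 6.
For k ≥ 3, x(k) depends only on (k - 3) mod 6. (39 - 3) mod 6 = 0, so x(39) = x(3) = 1.

1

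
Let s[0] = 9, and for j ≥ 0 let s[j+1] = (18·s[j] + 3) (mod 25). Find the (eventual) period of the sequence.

Listing terms: s[0] = 9; s[1] = 15; s[2] = 23; s[3] = 17; s[4] = 9.
The sequence repeats with period 4.

4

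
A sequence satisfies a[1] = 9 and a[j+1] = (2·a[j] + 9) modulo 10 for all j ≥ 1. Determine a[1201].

9

Computing terms: a[1] = 9; a[2] = 7; a[3] = 3; a[4] = 5; a[5] = 9.
The sequence repeats with period 4.
(1201 - 1) mod 4 = 0, so a[1201] = a[1] = 9.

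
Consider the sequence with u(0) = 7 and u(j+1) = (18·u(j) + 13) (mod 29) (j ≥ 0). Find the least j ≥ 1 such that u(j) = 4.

4

We have u(0) = 7,  u(1) = 23,  u(2) = 21,  u(3) = 14,  u(4) = 4,  u(5) = 27,  u(6) = 6,  u(7) = 5,  u(8) = 16,  u(9) = 11,  u(10) = 8,  u(11) = 12,  u(12) = 26,  u(13) = 17,  u(14) = 0,  u(15) = 13,  u(16) = 15,  u(17) = 22,  u(18) = 3,  u(19) = 9,  u(20) = 1,  u(21) = 2,  u(22) = 20,  u(23) = 25,  u(24) = 28,  u(25) = 24,  u(26) = 10,  u(27) = 19,  u(28) = 7.
The sequence repeats with period 28.
The value 4 first appears (with j ≥ 1) at u(4).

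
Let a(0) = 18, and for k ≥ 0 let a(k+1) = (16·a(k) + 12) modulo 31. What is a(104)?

12

We have a(0) = 18, a(1) = 21, a(2) = 7, a(3) = 0, a(4) = 12, a(5) = 18.
Since a(5) = a(0) = 18, the sequence is periodic with period 5.
So a(104) = a(0 + ((104-0) mod 5)) = a(4) = 12.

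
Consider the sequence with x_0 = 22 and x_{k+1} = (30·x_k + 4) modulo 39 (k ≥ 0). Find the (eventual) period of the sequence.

6

We have x_0 = 22; x_1 = 1; x_2 = 34; x_3 = 10; x_4 = 31; x_5 = 37; x_6 = 22.
Since x_6 = x_0 = 22, the sequence is periodic with period 6.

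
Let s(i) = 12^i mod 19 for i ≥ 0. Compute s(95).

Computing terms: s(0) = 1, s(1) = 12, s(2) = 11, s(3) = 18, s(4) = 7, s(5) = 8, s(6) = 1.
Since s(6) = s(0) = 1, the sequence is periodic with period 6.
So s(95) = s(0 + ((95-0) mod 6)) = s(5) = 8.

8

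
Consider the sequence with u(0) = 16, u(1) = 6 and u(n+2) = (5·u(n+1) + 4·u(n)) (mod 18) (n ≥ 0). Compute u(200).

16

Computing terms: u(0) = 16,  u(1) = 6,  u(2) = 4,  u(3) = 8,  u(4) = 2,  u(5) = 6,  u(6) = 2,  u(7) = 16,  u(8) = 16,  u(9) = 0,  u(10) = 10,  u(11) = 14,  u(12) = 2,  u(13) = 12,  u(14) = 14,  u(15) = 10,  u(16) = 16,  u(17) = 12,  u(18) = 16,  u(19) = 2,  u(20) = 2,  u(21) = 0,  u(22) = 8,  u(23) = 4,  u(24) = 16,  u(25) = 6.
The sequence repeats with period 24.
(200 - 0) mod 24 = 8, so u(200) = u(8) = 16.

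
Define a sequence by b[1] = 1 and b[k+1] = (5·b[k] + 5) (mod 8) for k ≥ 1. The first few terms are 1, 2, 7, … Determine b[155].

7

b[1] = 1,  b[2] = 2,  b[3] = 7,  b[4] = 0,  b[5] = 5,  b[6] = 6,  b[7] = 3,  b[8] = 4,  b[9] = 1.
The sequence repeats with period 8.
(155 - 1) mod 8 = 2, so b[155] = b[3] = 7.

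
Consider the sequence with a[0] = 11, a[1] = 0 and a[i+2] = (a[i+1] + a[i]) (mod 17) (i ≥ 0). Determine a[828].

11

Listing terms: a[0] = 11, a[1] = 0, a[2] = 11, a[3] = 11, a[4] = 5, a[5] = 16, a[6] = 4, a[7] = 3, a[8] = 7, a[9] = 10, a[10] = 0, a[11] = 10, a[12] = 10, a[13] = 3, a[14] = 13, a[15] = 16, a[16] = 12, a[17] = 11, a[18] = 6, a[19] = 0, a[20] = 6, a[21] = 6, a[22] = 12, a[23] = 1, a[24] = 13, a[25] = 14, a[26] = 10, a[27] = 7, a[28] = 0, a[29] = 7, a[30] = 7, a[31] = 14, a[32] = 4, a[33] = 1, a[34] = 5, a[35] = 6, a[36] = 11, a[37] = 0.
The sequence repeats with period 36.
(828 - 0) mod 36 = 0, so a[828] = a[0] = 11.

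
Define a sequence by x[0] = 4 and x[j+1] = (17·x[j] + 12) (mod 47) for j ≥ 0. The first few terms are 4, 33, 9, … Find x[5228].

x[0] = 4, x[1] = 33, x[2] = 9, x[3] = 24, x[4] = 44, x[5] = 8, x[6] = 7, x[7] = 37, x[8] = 30, x[9] = 5, x[10] = 3, x[11] = 16, x[12] = 2, x[13] = 46, x[14] = 42, x[15] = 21, x[16] = 40, x[17] = 34, x[18] = 26, x[19] = 31, x[20] = 22, x[21] = 10, x[22] = 41, x[23] = 4.
Since x[23] = x[0] = 4, the sequence is periodic with period 23.
(5228 - 0) mod 23 = 7, so x[5228] = x[7] = 37.

37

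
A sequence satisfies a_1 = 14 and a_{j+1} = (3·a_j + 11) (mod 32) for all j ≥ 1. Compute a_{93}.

Listing terms: a_1 = 14, a_2 = 21, a_3 = 10, a_4 = 9, a_5 = 6, a_6 = 29, a_7 = 2, a_8 = 17, a_9 = 30, a_{10} = 5, a_{11} = 26, a_{12} = 25, a_{13} = 22, a_{14} = 13, a_{15} = 18, a_{16} = 1, a_{17} = 14.
Since a_{17} = a_1 = 14, the sequence is periodic with period 16.
(93 - 1) mod 16 = 12, so a_{93} = a_{13} = 22.

22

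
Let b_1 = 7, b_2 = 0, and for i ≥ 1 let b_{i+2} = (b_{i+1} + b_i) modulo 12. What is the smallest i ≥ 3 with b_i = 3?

10

b_1 = 7,  b_2 = 0,  b_3 = 7,  b_4 = 7,  b_5 = 2,  b_6 = 9,  b_7 = 11,  b_8 = 8,  b_9 = 7,  b_{10} = 3,  b_{11} = 10,  b_{12} = 1,  b_{13} = 11,  b_{14} = 0,  b_{15} = 11,  b_{16} = 11,  b_{17} = 10,  b_{18} = 9,  b_{19} = 7,  b_{20} = 4,  b_{21} = 11,  b_{22} = 3,  b_{23} = 2,  b_{24} = 5,  b_{25} = 7,  b_{26} = 0.
Since (b_{25}, b_{26}) = (b_1, b_2) = (7, 0) (two consecutive terms determine the rest), the sequence is periodic with period 24.
The value 3 first appears (with i ≥ 3) at b_{10}.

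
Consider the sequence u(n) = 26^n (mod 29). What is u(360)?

u(0) = 1,  u(1) = 26,  u(2) = 9,  u(3) = 2,  u(4) = 23,  u(5) = 18,  u(6) = 4,  u(7) = 17,  u(8) = 7,  u(9) = 8,  u(10) = 5,  u(11) = 14,  u(12) = 16,  u(13) = 10,  u(14) = 28,  u(15) = 3,  u(16) = 20,  u(17) = 27,  u(18) = 6,  u(19) = 11,  u(20) = 25,  u(21) = 12,  u(22) = 22,  u(23) = 21,  u(24) = 24,  u(25) = 15,  u(26) = 13,  u(27) = 19,  u(28) = 1.
Since u(28) = u(0) = 1, the sequence is periodic with period 28.
(360 - 0) mod 28 = 24, so u(360) = u(24) = 24.

24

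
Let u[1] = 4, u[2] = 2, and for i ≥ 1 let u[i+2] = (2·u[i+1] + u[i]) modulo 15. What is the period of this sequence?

24

Computing terms: u[1] = 4,  u[2] = 2,  u[3] = 8,  u[4] = 3,  u[5] = 14,  u[6] = 1,  u[7] = 1,  u[8] = 3,  u[9] = 7,  u[10] = 2,  u[11] = 11,  u[12] = 9,  u[13] = 14,  u[14] = 7,  u[15] = 13,  u[16] = 3,  u[17] = 4,  u[18] = 11,  u[19] = 11,  u[20] = 3,  u[21] = 2,  u[22] = 7,  u[23] = 1,  u[24] = 9,  u[25] = 4,  u[26] = 2.
Since (u[25], u[26]) = (u[1], u[2]) = (4, 2) (two consecutive terms determine the rest), the sequence is periodic with period 24.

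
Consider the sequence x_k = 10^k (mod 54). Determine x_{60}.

We have x_0 = 1,  x_1 = 10,  x_2 = 46,  x_3 = 28,  x_4 = 10.
Since x_4 = x_1 = 10, the sequence is eventually periodic: after a pre-period of length 1 it cycles with period 3.
For k ≥ 1, x_k depends only on (k - 1) mod 3. (60 - 1) mod 3 = 2, so x_{60} = x_3 = 28.

28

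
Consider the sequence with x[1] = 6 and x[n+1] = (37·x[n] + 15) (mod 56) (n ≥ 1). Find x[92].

55

x[1] = 6, x[2] = 13, x[3] = 48, x[4] = 55, x[5] = 34, x[6] = 41, x[7] = 20, x[8] = 27, x[9] = 6.
Since x[9] = x[1] = 6, the sequence is periodic with period 8.
(92 - 1) mod 8 = 3, so x[92] = x[4] = 55.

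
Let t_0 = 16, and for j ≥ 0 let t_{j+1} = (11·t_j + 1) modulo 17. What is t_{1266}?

t_0 = 16,  t_1 = 7,  t_2 = 10,  t_3 = 9,  t_4 = 15,  t_5 = 13,  t_6 = 8,  t_7 = 4,  t_8 = 11,  t_9 = 3,  t_{10} = 0,  t_{11} = 1,  t_{12} = 12,  t_{13} = 14,  t_{14} = 2,  t_{15} = 6,  t_{16} = 16.
The sequence repeats with period 16.
(1266 - 0) mod 16 = 2, so t_{1266} = t_2 = 10.

10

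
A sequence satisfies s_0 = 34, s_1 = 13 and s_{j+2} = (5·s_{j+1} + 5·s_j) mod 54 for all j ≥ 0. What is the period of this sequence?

We have s_0 = 34,  s_1 = 13,  s_2 = 19,  s_3 = 52,  s_4 = 31,  s_5 = 37,  s_6 = 16,  s_7 = 49,  s_8 = 1,  s_9 = 34,  s_{10} = 13.
The sequence repeats with period 9.

9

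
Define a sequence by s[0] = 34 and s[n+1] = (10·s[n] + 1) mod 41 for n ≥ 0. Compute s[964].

32

Listing terms: s[0] = 34,  s[1] = 13,  s[2] = 8,  s[3] = 40,  s[4] = 32,  s[5] = 34.
Since s[5] = s[0] = 34, the sequence is periodic with period 5.
(964 - 0) mod 5 = 4, so s[964] = s[4] = 32.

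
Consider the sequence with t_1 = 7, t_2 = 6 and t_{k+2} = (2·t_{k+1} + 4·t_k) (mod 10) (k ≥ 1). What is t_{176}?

2

We have t_1 = 7,  t_2 = 6,  t_3 = 0,  t_4 = 4,  t_5 = 8,  t_6 = 2,  t_7 = 6,  t_8 = 0.
Since (t_7, t_8) = (t_2, t_3) = (6, 0) (two consecutive terms determine the rest), the sequence is eventually periodic: after a pre-period of length 1 it cycles with period 5.
For k ≥ 2, t_k depends only on (k - 2) mod 5. (176 - 2) mod 5 = 4, so t_{176} = t_6 = 2.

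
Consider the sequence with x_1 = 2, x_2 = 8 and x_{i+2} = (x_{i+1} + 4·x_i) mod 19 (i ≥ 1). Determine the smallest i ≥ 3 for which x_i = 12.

x_1 = 2; x_2 = 8; x_3 = 16; x_4 = 10; x_5 = 17; x_6 = 0; x_7 = 11; x_8 = 11; x_9 = 17; x_{10} = 4; x_{11} = 15; x_{12} = 12; x_{13} = 15; x_{14} = 6; x_{15} = 9; x_{16} = 14; x_{17} = 12; x_{18} = 11; x_{19} = 2; x_{20} = 8.
The sequence repeats with period 18.
The value 12 first appears (with i ≥ 3) at x_{12}.

12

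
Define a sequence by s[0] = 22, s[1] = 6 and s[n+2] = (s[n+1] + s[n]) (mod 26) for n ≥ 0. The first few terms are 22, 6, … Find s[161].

6

Computing terms: s[0] = 22; s[1] = 6; s[2] = 2; s[3] = 8; s[4] = 10; s[5] = 18; s[6] = 2; s[7] = 20; s[8] = 22; s[9] = 16; s[10] = 12; s[11] = 2; s[12] = 14; s[13] = 16; s[14] = 4; s[15] = 20; s[16] = 24; s[17] = 18; s[18] = 16; s[19] = 8; s[20] = 24; s[21] = 6; s[22] = 4; s[23] = 10; s[24] = 14; s[25] = 24; s[26] = 12; s[27] = 10; s[28] = 22; s[29] = 6.
The sequence repeats with period 28.
(161 - 0) mod 28 = 21, so s[161] = s[21] = 6.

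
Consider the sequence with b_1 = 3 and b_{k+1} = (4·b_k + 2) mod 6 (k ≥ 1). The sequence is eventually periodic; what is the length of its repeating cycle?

3

We have b_1 = 3, b_2 = 2, b_3 = 4, b_4 = 0, b_5 = 2.
Since b_5 = b_2 = 2, the sequence is eventually periodic: after a pre-period of length 1 it cycles with period 3.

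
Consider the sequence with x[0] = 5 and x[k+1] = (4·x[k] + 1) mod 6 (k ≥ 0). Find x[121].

Listing terms: x[0] = 5,  x[1] = 3,  x[2] = 1,  x[3] = 5.
Since x[3] = x[0] = 5, the sequence is periodic with period 3.
(121 - 0) mod 3 = 1, so x[121] = x[1] = 3.

3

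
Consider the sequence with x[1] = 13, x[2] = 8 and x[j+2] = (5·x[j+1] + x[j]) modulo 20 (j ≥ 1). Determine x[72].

3

Listing terms: x[1] = 13, x[2] = 8, x[3] = 13, x[4] = 13, x[5] = 18, x[6] = 3, x[7] = 13, x[8] = 8.
The sequence repeats with period 6.
(72 - 1) mod 6 = 5, so x[72] = x[6] = 3.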